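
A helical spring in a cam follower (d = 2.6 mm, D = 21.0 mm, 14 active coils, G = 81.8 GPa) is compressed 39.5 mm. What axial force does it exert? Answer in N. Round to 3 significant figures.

k = Gd⁴/(8D³N_a) = (81.8×10³)(2.6⁴)/(8·21.0³·14) = 3.6039 N/mm
F = k·δ = 3.6039 × 39.5 = 142.35 N

142 N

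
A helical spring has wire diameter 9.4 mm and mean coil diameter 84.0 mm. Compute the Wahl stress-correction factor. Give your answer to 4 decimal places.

1.1633

C = D/d = 84.0/9.4 = 8.9362
K_W = (4C−1)/(4C−4) + 0.615/C = 34.745/31.745 + 0.0688 = 1.1633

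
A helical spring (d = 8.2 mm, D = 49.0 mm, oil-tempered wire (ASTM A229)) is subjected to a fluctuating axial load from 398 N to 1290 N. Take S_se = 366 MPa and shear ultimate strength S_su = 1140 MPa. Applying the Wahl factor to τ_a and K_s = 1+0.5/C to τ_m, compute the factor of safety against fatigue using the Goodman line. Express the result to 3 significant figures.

C = D/d = 49.0/8.2 = 5.9756; K_W = (4C−1)/(4C−4)+0.615/C = 1.2537; K_s = 1+0.5/C = 1.0837
F_a = (F_max−F_min)/2 = 446 N; F_m = (F_max+F_min)/2 = 844 N
τ_a = K_W·8F_aD/(πd³) = 1.2537 × 100.93 = 126.53 MPa
τ_m = K_s·8F_mD/(πd³) = 1.0837 × 191 = 206.98 MPa
Goodman: 1/n_f = τ_a/S_se + τ_m/S_su = 126.53/366 + 206.98/1140 = 0.34572 + 0.18156 = 0.52729
n_f = 1/0.52729 = 1.897

1.90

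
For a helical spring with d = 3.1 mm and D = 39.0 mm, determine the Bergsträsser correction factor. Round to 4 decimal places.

1.1057

C = D/d = 39.0/3.1 = 12.5806
K_B = (4C+2)/(4C−3) = 52.323/47.323 = 1.1057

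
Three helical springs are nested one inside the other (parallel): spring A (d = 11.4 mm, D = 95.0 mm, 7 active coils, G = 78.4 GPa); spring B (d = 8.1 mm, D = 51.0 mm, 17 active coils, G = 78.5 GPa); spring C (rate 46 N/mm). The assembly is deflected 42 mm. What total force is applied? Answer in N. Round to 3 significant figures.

k_A = Gd⁴/(8D³N_a) = (78.4×10³)(11.4⁴)/(8·95.0³·7) = 27.579 N/mm
k_B = Gd⁴/(8D³N_a) = (78.5×10³)(8.1⁴)/(8·51.0³·17) = 18.731 N/mm
Parallel: k_eq = 27.579 + 18.731 + 46 = 92.31 N/mm
F = k_eq·δ = 92.31·42 = 3877 N

3880 N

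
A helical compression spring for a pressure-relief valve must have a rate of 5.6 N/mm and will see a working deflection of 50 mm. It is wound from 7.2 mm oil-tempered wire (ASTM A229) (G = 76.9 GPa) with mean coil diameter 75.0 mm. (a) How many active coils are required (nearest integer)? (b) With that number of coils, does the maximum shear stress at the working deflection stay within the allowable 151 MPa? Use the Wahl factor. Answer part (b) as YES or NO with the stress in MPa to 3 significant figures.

(a) 11 coils; (b) NO, τ_max = 162 MPa

N_a = Gd⁴/(8D³k) = (76.9×10³)(7.2⁴)/(8·75.0³·5.6) = 10.93 → N_a = 11
Actual rate k = Gd⁴/(8D³·11) = 5.5666 N/mm
Working load F = kδ = 5.5666·50 = 278.33 N
C = 75.0/7.2 = 10.4167; K_W = (4C−1)/(4C−4)+0.615/C = 1.1387
τ_max = K_W·8FD/(πd³) = 1.1387·142.42 = 162.17 MPa
τ_max > 151 MPa → exceeds allowable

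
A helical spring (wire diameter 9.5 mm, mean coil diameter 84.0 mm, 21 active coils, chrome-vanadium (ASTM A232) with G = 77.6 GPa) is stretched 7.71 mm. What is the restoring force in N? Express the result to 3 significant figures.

48.9 N

k = Gd⁴/(8D³N_a) = (77.6×10³)(9.5⁴)/(8·84.0³·21) = 6.3476 N/mm
F = k·δ = 6.3476 × 7.71 = 48.94 N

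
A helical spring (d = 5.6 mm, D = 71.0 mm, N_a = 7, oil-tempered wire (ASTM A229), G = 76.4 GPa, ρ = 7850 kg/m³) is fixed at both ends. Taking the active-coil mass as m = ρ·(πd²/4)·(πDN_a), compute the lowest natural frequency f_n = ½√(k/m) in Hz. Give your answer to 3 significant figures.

k = Gd⁴/(8D³N_a) = (76.4×10³)(5.6⁴)/(8·71.0³·7) = 3.7487 N/mm = 3748.7 N/m
Wire length L = πDN_a = π·71.0·7 = 1561.4 mm
m = ρ·(πd²/4)·L = 7850 × 24.63×10⁻⁶ m² × 1.5614 m = 0.30189 kg
f_n = ½√(k/m) = 0.5·√(3748.7/0.30189) = 0.5·√(12418) = 55.717 Hz

55.7 Hz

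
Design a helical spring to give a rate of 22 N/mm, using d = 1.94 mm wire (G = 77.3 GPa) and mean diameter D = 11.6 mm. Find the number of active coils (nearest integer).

4

N_a = Gd⁴/(8D³k) = (77.3×10³ × 1.94⁴)/(8 × 11.6³ × 22)
    = 1.09493e+06 / 274718 = 3.986 → 4 coils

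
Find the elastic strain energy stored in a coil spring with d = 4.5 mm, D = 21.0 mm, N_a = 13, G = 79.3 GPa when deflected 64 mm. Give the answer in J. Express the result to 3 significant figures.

69.1 J

k = Gd⁴/(8D³N_a) = (79.3×10³)(4.5⁴)/(8·21.0³·13) = 33.762 N/mm
U = ½kδ² = 0.5 × 33.762 × 64² = 69145 N·mm = 69.145 J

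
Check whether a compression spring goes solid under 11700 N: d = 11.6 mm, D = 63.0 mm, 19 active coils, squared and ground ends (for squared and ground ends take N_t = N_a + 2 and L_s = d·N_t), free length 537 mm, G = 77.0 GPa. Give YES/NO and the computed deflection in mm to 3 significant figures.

k = Gd⁴/(8D³N_a) = (77.0×10³)(11.6⁴)/(8·63.0³·19) = 36.682 N/mm
N_t = 21; L_s = 11.6·21 = 243.6 mm; δ_solid = L₀ − L_s = 537 − 243.6 = 293.4 mm
δ = F/k = 11700/36.682 = 318.95 mm
δ ≥ δ_solid → spring goes solid

YES, δ = 319 mm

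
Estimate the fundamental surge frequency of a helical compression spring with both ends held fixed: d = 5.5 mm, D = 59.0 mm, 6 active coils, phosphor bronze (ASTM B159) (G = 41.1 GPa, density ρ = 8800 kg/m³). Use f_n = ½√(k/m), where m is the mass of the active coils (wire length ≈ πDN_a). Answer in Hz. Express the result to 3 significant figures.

k = Gd⁴/(8D³N_a) = (41.1×10³)(5.5⁴)/(8·59.0³·6) = 3.815 N/mm = 3815 N/m
Wire length L = πDN_a = π·59.0·6 = 1112.1 mm
m = ρ·(πd²/4)·L = 8800 × 23.758×10⁻⁶ m² × 1.1121 m = 0.23252 kg
f_n = ½√(k/m) = 0.5·√(3815/0.23252) = 0.5·√(16408) = 64.046 Hz

64.0 Hz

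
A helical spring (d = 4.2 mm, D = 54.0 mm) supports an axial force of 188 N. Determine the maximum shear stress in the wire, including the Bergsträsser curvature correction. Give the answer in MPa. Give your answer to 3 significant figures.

385 MPa

Spring index C = D/d = 54.0/4.2 = 12.8571
K_B = (4C+2)/(4C−3) = 53.429/48.429 = 1.1032
τ₀ = 8FD/(πd³) = 8·188·54.0/(π·4.2³) = 81216/232.75 = 348.93 MPa
τ_max = K·τ₀ = 1.1032 × 348.93 = 384.96 MPa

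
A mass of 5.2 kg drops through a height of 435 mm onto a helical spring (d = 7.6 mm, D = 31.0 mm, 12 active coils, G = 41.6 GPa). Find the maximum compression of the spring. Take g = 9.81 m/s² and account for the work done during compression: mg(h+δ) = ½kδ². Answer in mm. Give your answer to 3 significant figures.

31.3 mm

k = Gd⁴/(8D³N_a) = (41.6×10³)(7.6⁴)/(8·31.0³·12) = 48.528 N/mm
W = mg = 5.2 × 9.81 = 51.012 N
½kδ² − Wδ − Wh = 0 → δ = (W + √(W² + 2kWh))/k
δ = (51.012 + √(2602.2 + 2.15369e+06))/48.528 = (51.012 + 1468.4)/48.528 = 31.311 mm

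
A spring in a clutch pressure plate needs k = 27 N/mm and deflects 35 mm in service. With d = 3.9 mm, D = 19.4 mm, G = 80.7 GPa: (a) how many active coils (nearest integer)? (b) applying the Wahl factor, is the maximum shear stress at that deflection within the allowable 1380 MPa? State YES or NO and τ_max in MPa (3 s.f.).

N_a = Gd⁴/(8D³k) = (80.7×10³)(3.9⁴)/(8·19.4³·27) = 11.84 → N_a = 12
Actual rate k = Gd⁴/(8D³·12) = 26.635 N/mm
Working load F = kδ = 26.635·35 = 932.23 N
C = 19.4/3.9 = 4.9744; K_W = (4C−1)/(4C−4)+0.615/C = 1.3123
τ_max = K_W·8FD/(πd³) = 1.3123·776.38 = 1018.9 MPa
τ_max ≤ 1380 MPa → acceptable

(a) 12 coils; (b) YES, τ_max = 1020 MPa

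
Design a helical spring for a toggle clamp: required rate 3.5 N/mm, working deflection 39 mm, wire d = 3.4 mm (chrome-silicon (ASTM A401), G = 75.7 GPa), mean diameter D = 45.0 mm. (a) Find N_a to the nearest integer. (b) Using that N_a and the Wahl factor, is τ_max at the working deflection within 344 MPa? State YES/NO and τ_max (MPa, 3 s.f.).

(a) 4 coils; (b) NO, τ_max = 437 MPa

N_a = Gd⁴/(8D³k) = (75.7×10³)(3.4⁴)/(8·45.0³·3.5) = 3.965 → N_a = 4
Actual rate k = Gd⁴/(8D³·4) = 3.4692 N/mm
Working load F = kδ = 3.4692·39 = 135.3 N
C = 45.0/3.4 = 13.2353; K_W = (4C−1)/(4C−4)+0.615/C = 1.1078
τ_max = K_W·8FD/(πd³) = 1.1078·394.46 = 436.97 MPa
τ_max > 344 MPa → exceeds allowable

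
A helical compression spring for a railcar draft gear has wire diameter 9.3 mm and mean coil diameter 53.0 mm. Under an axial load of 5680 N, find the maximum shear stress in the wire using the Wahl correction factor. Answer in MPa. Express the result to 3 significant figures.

1210 MPa

Spring index C = D/d = 53.0/9.3 = 5.6989
K_W = (4C−1)/(4C−4) + 0.615/C = 21.796/18.796 + 0.1079 = 1.2675
τ₀ = 8FD/(πd³) = 8·5680·53.0/(π·9.3³) = 2.40832e+06/2527 = 953.05 MPa
τ_max = K·τ₀ = 1.2675 × 953.05 = 1208 MPa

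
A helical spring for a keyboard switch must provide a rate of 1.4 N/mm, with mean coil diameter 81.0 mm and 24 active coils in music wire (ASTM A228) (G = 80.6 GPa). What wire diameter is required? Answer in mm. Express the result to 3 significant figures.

6.49 mm

d = (8D³N_a·k / G)^(1/4) = (8·81.0³·24·1.4 / (80.6×10³))^0.25
  = (1772.3)^0.25 = 6.4884 mm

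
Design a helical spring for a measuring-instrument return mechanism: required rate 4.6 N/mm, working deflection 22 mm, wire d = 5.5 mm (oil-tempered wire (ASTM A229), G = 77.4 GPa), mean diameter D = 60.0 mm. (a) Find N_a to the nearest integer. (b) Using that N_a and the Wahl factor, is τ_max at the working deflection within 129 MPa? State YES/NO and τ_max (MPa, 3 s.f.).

N_a = Gd⁴/(8D³k) = (77.4×10³)(5.5⁴)/(8·60.0³·4.6) = 8.91 → N_a = 9
Actual rate k = Gd⁴/(8D³·9) = 4.5541 N/mm
Working load F = kδ = 4.5541·22 = 100.19 N
C = 60.0/5.5 = 10.9091; K_W = (4C−1)/(4C−4)+0.615/C = 1.1321
τ_max = K_W·8FD/(πd³) = 1.1321·92.009 = 104.16 MPa
τ_max ≤ 129 MPa → acceptable

(a) 9 coils; (b) YES, τ_max = 104 MPa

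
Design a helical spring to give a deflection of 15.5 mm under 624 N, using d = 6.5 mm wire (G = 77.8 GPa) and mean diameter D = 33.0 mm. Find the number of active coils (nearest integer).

12

Required rate k = F/δ = 624/15.5 = 40.258 N/mm
N_a = Gd⁴/(8D³k) = (77.8×10³ × 6.5⁴)/(8 × 33.0³ × 40.258)
    = 1.38878e+08 / 1.1574e+07 = 12 → 12 coils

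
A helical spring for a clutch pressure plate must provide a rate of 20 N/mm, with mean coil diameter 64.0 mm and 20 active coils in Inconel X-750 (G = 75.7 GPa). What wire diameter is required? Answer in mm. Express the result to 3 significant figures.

10.3 mm

d = (8D³N_a·k / G)^(1/4) = (8·64.0³·20·20 / (75.7×10³))^0.25
  = (11081)^0.25 = 10.2600 mm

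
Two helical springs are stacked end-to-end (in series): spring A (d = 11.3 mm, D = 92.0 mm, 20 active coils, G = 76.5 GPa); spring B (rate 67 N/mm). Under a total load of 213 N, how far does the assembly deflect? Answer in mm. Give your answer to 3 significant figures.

k_A = Gd⁴/(8D³N_a) = (76.5×10³)(11.3⁴)/(8·92.0³·20) = 10.011 N/mm
Series: 1/k_eq = 1/10.011 + 1/67 = 0.11481; k_eq = 8.7099 N/mm
δ = F/k_eq = 213/8.7099 = 24.455 mm

24.5 mm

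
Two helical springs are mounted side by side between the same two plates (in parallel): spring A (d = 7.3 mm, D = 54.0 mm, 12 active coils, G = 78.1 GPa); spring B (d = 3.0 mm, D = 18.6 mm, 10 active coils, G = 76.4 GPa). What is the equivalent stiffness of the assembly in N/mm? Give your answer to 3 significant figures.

26.7 N/mm

k_A = Gd⁴/(8D³N_a) = (78.1×10³)(7.3⁴)/(8·54.0³·12) = 14.672 N/mm
k_B = Gd⁴/(8D³N_a) = (76.4×10³)(3.0⁴)/(8·18.6³·10) = 12.021 N/mm
Parallel: k_eq = 14.672 + 12.021 = 26.693 N/mm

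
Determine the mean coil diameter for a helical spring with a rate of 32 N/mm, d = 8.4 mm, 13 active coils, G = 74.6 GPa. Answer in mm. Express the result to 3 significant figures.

D = (Gd⁴/(8N_a·k))^(1/3) = (74.6×10³·8.4⁴/(8·13·32))^(1/3)
  = (111602)^(1/3) = 48.1457 mm

48.1 mm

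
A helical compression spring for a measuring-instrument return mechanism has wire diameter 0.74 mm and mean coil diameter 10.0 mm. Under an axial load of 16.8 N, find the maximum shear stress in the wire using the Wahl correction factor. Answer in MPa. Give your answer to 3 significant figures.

1170 MPa

Spring index C = D/d = 10.0/0.74 = 13.5135
K_W = (4C−1)/(4C−4) + 0.615/C = 53.054/50.054 + 0.0455 = 1.1054
τ₀ = 8FD/(πd³) = 8·16.8·10.0/(π·0.74³) = 1344/1.273 = 1055.7 MPa
τ_max = K·τ₀ = 1.1054 × 1055.7 = 1167.1 MPa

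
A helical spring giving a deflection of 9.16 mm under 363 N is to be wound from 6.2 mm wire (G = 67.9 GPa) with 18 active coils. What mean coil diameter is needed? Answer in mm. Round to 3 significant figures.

26.0 mm

Required rate k = F/δ = 363/9.16 = 39.629 N/mm
D = (Gd⁴/(8N_a·k))^(1/3) = (67.9×10³·6.2⁴/(8·18·39.629))^(1/3)
  = (17581.8)^(1/3) = 26.0029 mm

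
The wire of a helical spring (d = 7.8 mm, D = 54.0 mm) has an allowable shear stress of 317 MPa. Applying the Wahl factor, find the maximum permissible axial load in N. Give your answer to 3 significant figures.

900 N

C = D/d = 54.0/7.8 = 6.9231
K_W = (4C−1)/(4C−4) + 0.615/C = 26.692/23.692 + 0.0888 = 1.2155
τ_max = K·8FD/(πd³) → F_max = τ_allow·πd³/(8DK)
F_max = 317·π·7.8³/(8·54.0·1.2155) = 4.726e+05/525.08 = 900.06 N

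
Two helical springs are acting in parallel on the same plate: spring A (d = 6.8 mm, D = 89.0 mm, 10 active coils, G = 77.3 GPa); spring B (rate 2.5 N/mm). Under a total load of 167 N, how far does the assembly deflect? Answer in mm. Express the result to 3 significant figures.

30.8 mm

k_A = Gd⁴/(8D³N_a) = (77.3×10³)(6.8⁴)/(8·89.0³·10) = 2.9306 N/mm
Parallel: k_eq = 2.9306 + 2.5 = 5.4306 N/mm
δ = F/k_eq = 167/5.4306 = 30.752 mm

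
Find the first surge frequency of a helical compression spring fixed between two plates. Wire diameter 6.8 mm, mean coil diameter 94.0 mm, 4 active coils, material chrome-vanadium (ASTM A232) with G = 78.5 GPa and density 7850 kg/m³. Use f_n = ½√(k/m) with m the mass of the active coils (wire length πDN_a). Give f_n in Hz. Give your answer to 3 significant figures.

68.5 Hz

k = Gd⁴/(8D³N_a) = (78.5×10³)(6.8⁴)/(8·94.0³·4) = 6.315 N/mm = 6315 N/m
Wire length L = πDN_a = π·94.0·4 = 1181.2 mm
m = ρ·(πd²/4)·L = 7850 × 36.317×10⁻⁶ m² × 1.1812 m = 0.33676 kg
f_n = ½√(k/m) = 0.5·√(6315/0.33676) = 0.5·√(18752) = 68.47 Hz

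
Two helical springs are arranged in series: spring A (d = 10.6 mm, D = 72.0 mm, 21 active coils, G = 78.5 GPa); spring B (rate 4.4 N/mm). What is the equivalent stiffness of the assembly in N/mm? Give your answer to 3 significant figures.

k_A = Gd⁴/(8D³N_a) = (78.5×10³)(10.6⁴)/(8·72.0³·21) = 15.805 N/mm
Series: 1/k_eq = 1/15.805 + 1/4.4 = 0.29055; k_eq = 3.4418 N/mm

3.44 N/mm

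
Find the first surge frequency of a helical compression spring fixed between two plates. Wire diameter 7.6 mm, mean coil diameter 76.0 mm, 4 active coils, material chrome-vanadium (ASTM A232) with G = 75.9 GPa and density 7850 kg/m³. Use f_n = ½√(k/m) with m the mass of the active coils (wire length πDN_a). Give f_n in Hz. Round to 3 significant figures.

k = Gd⁴/(8D³N_a) = (75.9×10³)(7.6⁴)/(8·76.0³·4) = 18.026 N/mm = 18026 N/m
Wire length L = πDN_a = π·76.0·4 = 955.04 mm
m = ρ·(πd²/4)·L = 7850 × 45.365×10⁻⁶ m² × 0.95504 m = 0.3401 kg
f_n = ½√(k/m) = 0.5·√(18026/0.3401) = 0.5·√(53002) = 115.11 Hz

115 Hz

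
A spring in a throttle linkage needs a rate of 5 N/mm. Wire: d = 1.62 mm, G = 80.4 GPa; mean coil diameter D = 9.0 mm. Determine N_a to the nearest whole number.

19

N_a = Gd⁴/(8D³k) = (80.4×10³ × 1.62⁴)/(8 × 9.0³ × 5)
    = 553753 / 29160 = 18.99 → 19 coils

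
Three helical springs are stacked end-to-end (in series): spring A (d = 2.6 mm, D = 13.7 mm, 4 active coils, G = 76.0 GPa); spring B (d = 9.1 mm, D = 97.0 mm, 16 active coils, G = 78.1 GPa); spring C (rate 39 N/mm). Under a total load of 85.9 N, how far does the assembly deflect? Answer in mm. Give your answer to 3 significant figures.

23.0 mm

k_A = Gd⁴/(8D³N_a) = (76.0×10³)(2.6⁴)/(8·13.7³·4) = 42.208 N/mm
k_B = Gd⁴/(8D³N_a) = (78.1×10³)(9.1⁴)/(8·97.0³·16) = 4.5845 N/mm
Series: 1/k_eq = 1/42.208 + 1/4.5845 + 1/39 = 0.26746; k_eq = 3.7389 N/mm
δ = F/k_eq = 85.9/3.7389 = 22.975 mm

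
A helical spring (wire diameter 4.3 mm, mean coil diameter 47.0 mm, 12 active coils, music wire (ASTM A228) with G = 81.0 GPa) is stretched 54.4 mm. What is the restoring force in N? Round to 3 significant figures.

k = Gd⁴/(8D³N_a) = (81.0×10³)(4.3⁴)/(8·47.0³·12) = 2.7784 N/mm
F = k·δ = 2.7784 × 54.4 = 151.14 N

151 N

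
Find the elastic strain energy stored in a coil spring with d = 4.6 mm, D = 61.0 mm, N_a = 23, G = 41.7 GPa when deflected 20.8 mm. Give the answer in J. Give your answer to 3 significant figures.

k = Gd⁴/(8D³N_a) = (41.7×10³)(4.6⁴)/(8·61.0³·23) = 0.44705 N/mm
U = ½kδ² = 0.5 × 0.44705 × 20.8² = 96.707 N·mm = 0.096707 J

0.0967 J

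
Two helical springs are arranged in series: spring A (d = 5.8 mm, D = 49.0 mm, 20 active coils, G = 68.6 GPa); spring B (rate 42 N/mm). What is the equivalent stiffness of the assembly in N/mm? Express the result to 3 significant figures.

k_A = Gd⁴/(8D³N_a) = (68.6×10³)(5.8⁴)/(8·49.0³·20) = 4.1241 N/mm
Series: 1/k_eq = 1/4.1241 + 1/42 = 0.26629; k_eq = 3.7553 N/mm

3.76 N/mm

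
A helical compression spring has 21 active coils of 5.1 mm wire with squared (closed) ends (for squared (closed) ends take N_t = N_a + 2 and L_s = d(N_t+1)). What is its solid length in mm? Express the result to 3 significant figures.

squared (closed) ends: N_t = N_a + 2 = 21 + 2 = 23
L_s = d·(N_t+1) = 5.1 × 24 = 122.4 mm

122 mm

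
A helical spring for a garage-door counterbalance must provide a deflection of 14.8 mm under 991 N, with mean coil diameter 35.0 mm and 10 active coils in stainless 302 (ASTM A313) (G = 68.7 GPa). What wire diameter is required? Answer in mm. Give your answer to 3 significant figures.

7.60 mm

Required rate k = F/δ = 991/14.8 = 66.959 N/mm
d = (8D³N_a·k / G)^(1/4) = (8·35.0³·10·66.959 / (68.7×10³))^0.25
  = (3343.1)^0.25 = 7.6039 mm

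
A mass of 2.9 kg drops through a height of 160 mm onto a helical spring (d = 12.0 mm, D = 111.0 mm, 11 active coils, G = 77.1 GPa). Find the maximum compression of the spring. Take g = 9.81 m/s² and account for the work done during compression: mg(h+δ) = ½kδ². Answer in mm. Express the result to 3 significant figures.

k = Gd⁴/(8D³N_a) = (77.1×10³)(12.0⁴)/(8·111.0³·11) = 13.284 N/mm
W = mg = 2.9 × 9.81 = 28.449 N
½kδ² − Wδ − Wh = 0 → δ = (W + √(W² + 2kWh))/k
δ = (28.449 + √(809.35 + 120933))/13.284 = (28.449 + 348.92)/13.284 = 28.408 mm

28.4 mm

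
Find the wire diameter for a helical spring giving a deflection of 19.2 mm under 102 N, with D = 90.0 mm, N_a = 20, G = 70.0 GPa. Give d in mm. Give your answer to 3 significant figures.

Required rate k = F/δ = 102/19.2 = 5.3125 N/mm
d = (8D³N_a·k / G)^(1/4) = (8·90.0³·20·5.3125 / (70.0×10³))^0.25
  = (8852.1)^0.25 = 9.6998 mm

9.70 mm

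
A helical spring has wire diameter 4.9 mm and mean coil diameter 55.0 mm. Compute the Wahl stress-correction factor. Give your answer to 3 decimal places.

C = D/d = 55.0/4.9 = 11.2245
K_W = (4C−1)/(4C−4) + 0.615/C = 43.898/40.898 + 0.0548 = 1.1281

1.128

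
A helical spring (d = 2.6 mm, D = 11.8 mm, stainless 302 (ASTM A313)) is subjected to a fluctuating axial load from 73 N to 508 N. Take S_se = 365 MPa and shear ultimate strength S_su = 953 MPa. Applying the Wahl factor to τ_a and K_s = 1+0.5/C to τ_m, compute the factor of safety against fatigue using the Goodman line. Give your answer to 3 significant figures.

0.512

C = D/d = 11.8/2.6 = 4.5385; K_W = (4C−1)/(4C−4)+0.615/C = 1.3475; K_s = 1+0.5/C = 1.1102
F_a = (F_max−F_min)/2 = 217.5 N; F_m = (F_max+F_min)/2 = 290.5 N
τ_a = K_W·8F_aD/(πd³) = 1.3475 × 371.84 = 501.05 MPa
τ_m = K_s·8F_mD/(πd³) = 1.1102 × 496.65 = 551.36 MPa
Goodman: 1/n_f = τ_a/S_se + τ_m/S_su = 501.05/365 + 551.36/953 = 1.37273 + 0.57855 = 1.9513
n_f = 1/1.9513 = 0.5125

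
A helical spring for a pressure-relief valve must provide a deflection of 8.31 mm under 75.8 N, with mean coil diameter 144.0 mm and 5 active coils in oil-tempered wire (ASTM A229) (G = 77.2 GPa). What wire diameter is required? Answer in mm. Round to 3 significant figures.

Required rate k = F/δ = 75.8/8.31 = 9.1215 N/mm
d = (8D³N_a·k / G)^(1/4) = (8·144.0³·5·9.1215 / (77.2×10³))^0.25
  = (14112)^0.25 = 10.8993 mm

10.9 mm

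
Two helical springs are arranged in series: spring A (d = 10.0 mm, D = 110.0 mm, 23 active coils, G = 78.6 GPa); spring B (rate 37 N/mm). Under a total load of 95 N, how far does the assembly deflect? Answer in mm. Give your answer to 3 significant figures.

32.2 mm

k_A = Gd⁴/(8D³N_a) = (78.6×10³)(10.0⁴)/(8·110.0³·23) = 3.2094 N/mm
Series: 1/k_eq = 1/3.2094 + 1/37 = 0.33861; k_eq = 2.9533 N/mm
δ = F/k_eq = 95/2.9533 = 32.168 mm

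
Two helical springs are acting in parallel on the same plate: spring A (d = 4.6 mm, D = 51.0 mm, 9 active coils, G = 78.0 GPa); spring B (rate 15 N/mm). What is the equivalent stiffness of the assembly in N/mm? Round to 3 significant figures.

18.7 N/mm

k_A = Gd⁴/(8D³N_a) = (78.0×10³)(4.6⁴)/(8·51.0³·9) = 3.6566 N/mm
Parallel: k_eq = 3.6566 + 15 = 18.657 N/mm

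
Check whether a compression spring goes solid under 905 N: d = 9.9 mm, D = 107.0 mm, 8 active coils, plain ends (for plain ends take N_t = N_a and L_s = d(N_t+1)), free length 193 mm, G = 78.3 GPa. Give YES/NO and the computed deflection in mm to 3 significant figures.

k = Gd⁴/(8D³N_a) = (78.3×10³)(9.9⁴)/(8·107.0³·8) = 9.5934 N/mm
N_t = 8; L_s = 9.9·9 = 89.1 mm; δ_solid = L₀ − L_s = 193 − 89.1 = 103.9 mm
δ = F/k = 905/9.5934 = 94.336 mm
δ < δ_solid → spring does not go solid

NO, δ = 94.3 mm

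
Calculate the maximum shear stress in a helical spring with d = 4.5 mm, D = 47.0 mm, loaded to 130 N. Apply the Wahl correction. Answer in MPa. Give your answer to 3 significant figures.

194 MPa

Spring index C = D/d = 47.0/4.5 = 10.4444
K_W = (4C−1)/(4C−4) + 0.615/C = 40.778/37.778 + 0.0589 = 1.1383
τ₀ = 8FD/(πd³) = 8·130·47.0/(π·4.5³) = 48880/286.28 = 170.74 MPa
τ_max = K·τ₀ = 1.1383 × 170.74 = 194.36 MPa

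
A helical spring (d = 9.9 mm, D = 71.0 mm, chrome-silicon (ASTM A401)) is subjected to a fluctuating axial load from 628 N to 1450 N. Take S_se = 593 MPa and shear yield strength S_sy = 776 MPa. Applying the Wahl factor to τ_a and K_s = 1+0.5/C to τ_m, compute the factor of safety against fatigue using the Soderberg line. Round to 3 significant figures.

C = D/d = 71.0/9.9 = 7.1717; K_W = (4C−1)/(4C−4)+0.615/C = 1.2073; K_s = 1+0.5/C = 1.0697
F_a = (F_max−F_min)/2 = 411 N; F_m = (F_max+F_min)/2 = 1039 N
τ_a = K_W·8F_aD/(πd³) = 1.2073 × 76.583 = 92.457 MPa
τ_m = K_s·8F_mD/(πd³) = 1.0697 × 193.6 = 207.1 MPa
Soderberg: 1/n_f = τ_a/S_se + τ_m/S_sy = 92.457/593 + 207.1/776 = 0.15591 + 0.26688 = 0.42279
n_f = 1/0.42279 = 2.365

2.37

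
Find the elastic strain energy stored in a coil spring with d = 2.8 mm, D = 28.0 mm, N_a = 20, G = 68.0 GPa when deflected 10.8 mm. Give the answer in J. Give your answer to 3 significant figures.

0.0694 J

k = Gd⁴/(8D³N_a) = (68.0×10³)(2.8⁴)/(8·28.0³·20) = 1.19 N/mm
U = ½kδ² = 0.5 × 1.19 × 10.8² = 69.401 N·mm = 0.069401 J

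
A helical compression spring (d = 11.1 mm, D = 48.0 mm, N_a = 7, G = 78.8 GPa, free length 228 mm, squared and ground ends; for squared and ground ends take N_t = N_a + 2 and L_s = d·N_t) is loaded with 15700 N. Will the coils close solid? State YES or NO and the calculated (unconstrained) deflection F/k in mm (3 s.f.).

NO, δ = 81.3 mm

k = Gd⁴/(8D³N_a) = (78.8×10³)(11.1⁴)/(8·48.0³·7) = 193.16 N/mm
N_t = 9; L_s = 11.1·9 = 99.9 mm; δ_solid = L₀ − L_s = 228 − 99.9 = 128.1 mm
δ = F/k = 15700/193.16 = 81.282 mm
δ < δ_solid → spring does not go solid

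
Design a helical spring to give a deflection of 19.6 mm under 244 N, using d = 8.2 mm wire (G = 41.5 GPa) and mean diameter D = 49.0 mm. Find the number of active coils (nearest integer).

Required rate k = F/δ = 244/19.6 = 12.449 N/mm
N_a = Gd⁴/(8D³k) = (41.5×10³ × 8.2⁴)/(8 × 49.0³ × 12.449)
    = 1.87631e+08 / 1.17169e+07 = 16.01 → 16 coils

16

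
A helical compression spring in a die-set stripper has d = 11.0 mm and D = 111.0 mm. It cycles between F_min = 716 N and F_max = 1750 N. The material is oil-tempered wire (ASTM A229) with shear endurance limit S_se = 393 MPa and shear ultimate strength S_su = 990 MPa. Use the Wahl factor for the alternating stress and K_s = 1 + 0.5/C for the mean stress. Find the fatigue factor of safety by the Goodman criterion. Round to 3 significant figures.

1.67

C = D/d = 111.0/11.0 = 10.0909; K_W = (4C−1)/(4C−4)+0.615/C = 1.1434; K_s = 1+0.5/C = 1.0495
F_a = (F_max−F_min)/2 = 517 N; F_m = (F_max+F_min)/2 = 1233 N
τ_a = K_W·8F_aD/(πd³) = 1.1434 × 109.79 = 125.54 MPa
τ_m = K_s·8F_mD/(πd³) = 1.0495 × 261.85 = 274.82 MPa
Goodman: 1/n_f = τ_a/S_se + τ_m/S_su = 125.54/393 + 274.82/990 = 0.31945 + 0.27760 = 0.59704
n_f = 1/0.59704 = 1.675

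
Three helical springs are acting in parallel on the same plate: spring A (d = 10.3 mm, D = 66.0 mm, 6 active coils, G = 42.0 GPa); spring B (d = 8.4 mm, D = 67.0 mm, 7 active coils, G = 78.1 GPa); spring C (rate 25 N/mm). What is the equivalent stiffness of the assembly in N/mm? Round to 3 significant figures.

k_A = Gd⁴/(8D³N_a) = (42.0×10³)(10.3⁴)/(8·66.0³·6) = 34.255 N/mm
k_B = Gd⁴/(8D³N_a) = (78.1×10³)(8.4⁴)/(8·67.0³·7) = 23.086 N/mm
Parallel: k_eq = 34.255 + 23.086 + 25 = 82.341 N/mm

82.3 N/mm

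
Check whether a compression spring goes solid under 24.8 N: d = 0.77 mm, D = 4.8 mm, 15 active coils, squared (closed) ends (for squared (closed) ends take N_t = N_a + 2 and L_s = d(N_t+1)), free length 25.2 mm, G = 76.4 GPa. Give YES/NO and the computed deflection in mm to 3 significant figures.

k = Gd⁴/(8D³N_a) = (76.4×10³)(0.77⁴)/(8·4.8³·15) = 2.0237 N/mm
N_t = 17; L_s = 0.77·18 = 13.86 mm; δ_solid = L₀ − L_s = 25.2 − 13.86 = 11.34 mm
δ = F/k = 24.8/2.0237 = 12.255 mm
δ ≥ δ_solid → spring goes solid

YES, δ = 12.3 mm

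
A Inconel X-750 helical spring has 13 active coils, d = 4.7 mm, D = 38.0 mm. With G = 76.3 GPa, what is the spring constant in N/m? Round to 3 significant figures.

6520 N/m

k = Gd⁴/(8D³N_a) = (76.3×10³ × 4.7⁴) / (8 × 38.0³ × 13)
  = 3.7232e+07 / 5.70669e+06 = 6.5243 N/mm = 6524.3 N/m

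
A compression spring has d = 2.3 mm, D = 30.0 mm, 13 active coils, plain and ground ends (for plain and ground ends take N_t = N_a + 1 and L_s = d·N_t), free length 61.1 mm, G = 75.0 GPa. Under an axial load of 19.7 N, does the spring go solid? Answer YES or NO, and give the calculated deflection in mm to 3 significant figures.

NO, δ = 26.4 mm

k = Gd⁴/(8D³N_a) = (75.0×10³)(2.3⁴)/(8·30.0³·13) = 0.74744 N/mm
N_t = 14; L_s = 2.3·14 = 32.2 mm; δ_solid = L₀ − L_s = 61.1 − 32.2 = 28.9 mm
δ = F/k = 19.7/0.74744 = 26.357 mm
δ < δ_solid → spring does not go solid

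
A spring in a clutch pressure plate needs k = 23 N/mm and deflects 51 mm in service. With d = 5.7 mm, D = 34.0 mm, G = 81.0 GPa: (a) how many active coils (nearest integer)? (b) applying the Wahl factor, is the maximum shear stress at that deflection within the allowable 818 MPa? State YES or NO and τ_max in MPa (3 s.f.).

N_a = Gd⁴/(8D³k) = (81.0×10³)(5.7⁴)/(8·34.0³·23) = 11.82 → N_a = 12
Actual rate k = Gd⁴/(8D³·12) = 22.661 N/mm
Working load F = kδ = 22.661·51 = 1155.7 N
C = 34.0/5.7 = 5.9649; K_W = (4C−1)/(4C−4)+0.615/C = 1.2542
τ_max = K_W·8FD/(πd³) = 1.2542·540.31 = 677.63 MPa
τ_max ≤ 818 MPa → acceptable

(a) 12 coils; (b) YES, τ_max = 678 MPa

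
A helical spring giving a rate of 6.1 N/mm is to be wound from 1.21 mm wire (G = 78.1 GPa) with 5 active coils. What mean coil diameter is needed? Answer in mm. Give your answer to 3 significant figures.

D = (Gd⁴/(8N_a·k))^(1/3) = (78.1×10³·1.21⁴/(8·5·6.1))^(1/3)
  = (686.124)^(1/3) = 8.8200 mm

8.82 mm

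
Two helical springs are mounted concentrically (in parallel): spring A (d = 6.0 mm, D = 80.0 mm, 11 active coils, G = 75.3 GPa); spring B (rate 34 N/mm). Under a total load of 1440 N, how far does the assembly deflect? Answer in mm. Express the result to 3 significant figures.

k_A = Gd⁴/(8D³N_a) = (75.3×10³)(6.0⁴)/(8·80.0³·11) = 2.1659 N/mm
Parallel: k_eq = 2.1659 + 34 = 36.166 N/mm
δ = F/k_eq = 1440/36.166 = 39.816 mm

39.8 mm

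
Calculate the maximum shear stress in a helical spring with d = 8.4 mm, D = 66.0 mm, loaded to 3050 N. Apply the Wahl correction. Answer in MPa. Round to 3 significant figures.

1030 MPa

Spring index C = D/d = 66.0/8.4 = 7.8571
K_W = (4C−1)/(4C−4) + 0.615/C = 30.429/27.429 + 0.0783 = 1.1876
τ₀ = 8FD/(πd³) = 8·3050·66.0/(π·8.4³) = 1.6104e+06/1862 = 864.86 MPa
τ_max = K·τ₀ = 1.1876 × 864.86 = 1027.1 MPa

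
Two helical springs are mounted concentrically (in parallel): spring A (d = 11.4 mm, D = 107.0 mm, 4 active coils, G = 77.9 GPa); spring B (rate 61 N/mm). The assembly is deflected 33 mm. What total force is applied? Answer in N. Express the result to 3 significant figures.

3120 N

k_A = Gd⁴/(8D³N_a) = (77.9×10³)(11.4⁴)/(8·107.0³·4) = 33.563 N/mm
Parallel: k_eq = 33.563 + 61 = 94.563 N/mm
F = k_eq·δ = 94.563·33 = 3120.6 N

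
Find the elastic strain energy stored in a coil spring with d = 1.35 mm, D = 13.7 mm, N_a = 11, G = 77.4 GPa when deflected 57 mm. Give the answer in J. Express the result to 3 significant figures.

1.85 J

k = Gd⁴/(8D³N_a) = (77.4×10³)(1.35⁴)/(8·13.7³·11) = 1.1361 N/mm
U = ½kδ² = 0.5 × 1.1361 × 57² = 1845.7 N·mm = 1.8457 J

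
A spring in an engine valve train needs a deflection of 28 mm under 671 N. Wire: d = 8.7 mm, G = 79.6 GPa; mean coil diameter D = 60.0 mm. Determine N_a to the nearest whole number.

Required rate k = F/δ = 671/28 = 23.964 N/mm
N_a = Gd⁴/(8D³k) = (79.6×10³ × 8.7⁴)/(8 × 60.0³ × 23.964)
    = 4.56026e+08 / 4.14103e+07 = 11.01 → 11 coils

11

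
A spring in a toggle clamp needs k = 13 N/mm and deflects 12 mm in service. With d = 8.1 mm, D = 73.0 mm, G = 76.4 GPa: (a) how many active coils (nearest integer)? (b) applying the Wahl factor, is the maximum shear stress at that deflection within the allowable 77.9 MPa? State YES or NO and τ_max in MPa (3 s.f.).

(a) 8 coils; (b) YES, τ_max = 64.4 MPa

N_a = Gd⁴/(8D³k) = (76.4×10³)(8.1⁴)/(8·73.0³·13) = 8.129 → N_a = 8
Actual rate k = Gd⁴/(8D³·8) = 13.209 N/mm
Working load F = kδ = 13.209·12 = 158.51 N
C = 73.0/8.1 = 9.0123; K_W = (4C−1)/(4C−4)+0.615/C = 1.1618
τ_max = K_W·8FD/(πd³) = 1.1618·55.446 = 64.42 MPa
τ_max ≤ 77.9 MPa → acceptable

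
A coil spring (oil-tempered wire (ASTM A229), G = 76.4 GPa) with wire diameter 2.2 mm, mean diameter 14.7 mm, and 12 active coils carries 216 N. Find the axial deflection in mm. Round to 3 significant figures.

36.8 mm

k = Gd⁴/(8D³N_a) = (76.4×10³)(2.2⁴)/(8·14.7³·12) = 5.869 N/mm
δ = F/k = 216 / 5.869 = 36.804 mm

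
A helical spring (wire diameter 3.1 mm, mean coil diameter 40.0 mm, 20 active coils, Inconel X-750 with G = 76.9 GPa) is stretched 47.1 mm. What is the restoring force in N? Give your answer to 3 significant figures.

k = Gd⁴/(8D³N_a) = (76.9×10³)(3.1⁴)/(8·40.0³·20) = 0.69354 N/mm
F = k·δ = 0.69354 × 47.1 = 32.666 N

32.7 N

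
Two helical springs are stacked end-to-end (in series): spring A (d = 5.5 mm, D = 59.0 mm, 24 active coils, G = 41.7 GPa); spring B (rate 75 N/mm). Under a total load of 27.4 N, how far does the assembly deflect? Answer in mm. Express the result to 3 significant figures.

k_A = Gd⁴/(8D³N_a) = (41.7×10³)(5.5⁴)/(8·59.0³·24) = 0.96768 N/mm
Series: 1/k_eq = 1/0.96768 + 1/75 = 1.0467; k_eq = 0.95535 N/mm
δ = F/k_eq = 27.4/0.95535 = 28.681 mm

28.7 mm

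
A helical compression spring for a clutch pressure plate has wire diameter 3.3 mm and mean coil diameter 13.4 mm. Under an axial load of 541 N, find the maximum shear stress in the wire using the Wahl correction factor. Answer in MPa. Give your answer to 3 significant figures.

717 MPa

Spring index C = D/d = 13.4/3.3 = 4.0606
K_W = (4C−1)/(4C−4) + 0.615/C = 15.242/12.242 + 0.1515 = 1.3965
τ₀ = 8FD/(πd³) = 8·541·13.4/(π·3.3³) = 57995.2/112.9 = 513.69 MPa
τ_max = K·τ₀ = 1.3965 × 513.69 = 717.37 MPa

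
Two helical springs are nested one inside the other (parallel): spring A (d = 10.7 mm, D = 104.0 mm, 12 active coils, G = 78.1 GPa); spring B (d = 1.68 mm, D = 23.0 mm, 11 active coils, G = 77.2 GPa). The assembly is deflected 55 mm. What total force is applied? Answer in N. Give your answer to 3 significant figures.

k_A = Gd⁴/(8D³N_a) = (78.1×10³)(10.7⁴)/(8·104.0³·12) = 9.4801 N/mm
k_B = Gd⁴/(8D³N_a) = (77.2×10³)(1.68⁴)/(8·23.0³·11) = 0.57437 N/mm
Parallel: k_eq = 9.4801 + 0.57437 = 10.055 N/mm
F = k_eq·δ = 10.055·55 = 553 N

553 N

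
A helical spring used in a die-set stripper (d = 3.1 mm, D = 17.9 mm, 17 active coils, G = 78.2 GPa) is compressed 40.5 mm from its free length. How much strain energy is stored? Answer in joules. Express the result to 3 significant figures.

k = Gd⁴/(8D³N_a) = (78.2×10³)(3.1⁴)/(8·17.9³·17) = 9.2588 N/mm
U = ½kδ² = 0.5 × 9.2588 × 40.5² = 7593.4 N·mm = 7.5934 J

7.59 J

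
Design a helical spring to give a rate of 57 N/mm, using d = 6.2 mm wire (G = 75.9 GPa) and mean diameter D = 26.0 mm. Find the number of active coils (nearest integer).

N_a = Gd⁴/(8D³k) = (75.9×10³ × 6.2⁴)/(8 × 26.0³ × 57)
    = 1.12152e+08 / 8.01466e+06 = 13.99 → 14 coils

14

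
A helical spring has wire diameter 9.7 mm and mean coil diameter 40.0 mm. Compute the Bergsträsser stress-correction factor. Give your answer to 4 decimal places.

C = D/d = 40.0/9.7 = 4.1237
K_B = (4C+2)/(4C−3) = 18.495/13.495 = 1.3705

1.3705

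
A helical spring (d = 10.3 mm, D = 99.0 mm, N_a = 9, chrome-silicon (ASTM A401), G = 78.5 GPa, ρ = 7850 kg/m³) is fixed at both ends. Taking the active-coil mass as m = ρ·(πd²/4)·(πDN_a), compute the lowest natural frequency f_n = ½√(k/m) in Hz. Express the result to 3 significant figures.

k = Gd⁴/(8D³N_a) = (78.5×10³)(10.3⁴)/(8·99.0³·9) = 12.647 N/mm = 12647 N/m
Wire length L = πDN_a = π·99.0·9 = 2799.2 mm
m = ρ·(πd²/4)·L = 7850 × 83.323×10⁻⁶ m² × 2.7992 m = 1.8309 kg
f_n = ½√(k/m) = 0.5·√(12647/1.8309) = 0.5·√(6907.5) = 41.556 Hz

41.6 Hz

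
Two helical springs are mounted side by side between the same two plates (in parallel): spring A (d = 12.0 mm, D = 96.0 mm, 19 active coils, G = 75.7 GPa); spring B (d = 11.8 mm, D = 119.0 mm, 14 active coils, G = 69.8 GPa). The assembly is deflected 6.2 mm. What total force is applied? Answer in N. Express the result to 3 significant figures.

117 N

k_A = Gd⁴/(8D³N_a) = (75.7×10³)(12.0⁴)/(8·96.0³·19) = 11.672 N/mm
k_B = Gd⁴/(8D³N_a) = (69.8×10³)(11.8⁴)/(8·119.0³·14) = 7.1701 N/mm
Parallel: k_eq = 11.672 + 7.1701 = 18.843 N/mm
F = k_eq·δ = 18.843·6.2 = 116.82 N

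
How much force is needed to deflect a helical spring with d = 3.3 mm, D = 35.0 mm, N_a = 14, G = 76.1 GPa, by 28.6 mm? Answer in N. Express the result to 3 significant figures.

k = Gd⁴/(8D³N_a) = (76.1×10³)(3.3⁴)/(8·35.0³·14) = 1.8794 N/mm
F = k·δ = 1.8794 × 28.6 = 53.751 N

53.8 N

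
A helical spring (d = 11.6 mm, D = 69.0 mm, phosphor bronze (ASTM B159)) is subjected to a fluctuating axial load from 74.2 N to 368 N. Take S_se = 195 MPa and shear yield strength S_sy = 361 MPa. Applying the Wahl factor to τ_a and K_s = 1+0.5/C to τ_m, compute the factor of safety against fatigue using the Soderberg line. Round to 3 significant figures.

C = D/d = 69.0/11.6 = 5.9483; K_W = (4C−1)/(4C−4)+0.615/C = 1.2550; K_s = 1+0.5/C = 1.0841
F_a = (F_max−F_min)/2 = 146.9 N; F_m = (F_max+F_min)/2 = 221.1 N
τ_a = K_W·8F_aD/(πd³) = 1.2550 × 16.536 = 20.752 MPa
τ_m = K_s·8F_mD/(πd³) = 1.0841 × 24.889 = 26.981 MPa
Soderberg: 1/n_f = τ_a/S_se + τ_m/S_sy = 20.752/195 + 26.981/361 = 0.10642 + 0.07474 = 0.18116
n_f = 1/0.18116 = 5.52

5.52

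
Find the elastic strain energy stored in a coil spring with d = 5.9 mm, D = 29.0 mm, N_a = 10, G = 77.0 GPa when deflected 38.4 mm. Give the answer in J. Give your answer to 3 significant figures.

k = Gd⁴/(8D³N_a) = (77.0×10³)(5.9⁴)/(8·29.0³·10) = 47.821 N/mm
U = ½kδ² = 0.5 × 47.821 × 38.4² = 35257 N·mm = 35.257 J

35.3 J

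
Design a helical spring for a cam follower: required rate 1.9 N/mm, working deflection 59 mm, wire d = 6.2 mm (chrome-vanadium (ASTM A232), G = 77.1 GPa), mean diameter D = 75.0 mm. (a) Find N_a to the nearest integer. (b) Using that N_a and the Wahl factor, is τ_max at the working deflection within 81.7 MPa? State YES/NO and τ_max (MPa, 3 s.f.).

N_a = Gd⁴/(8D³k) = (77.1×10³)(6.2⁴)/(8·75.0³·1.9) = 17.77 → N_a = 18
Actual rate k = Gd⁴/(8D³·18) = 1.8753 N/mm
Working load F = kδ = 1.8753·59 = 110.64 N
C = 75.0/6.2 = 12.0968; K_W = (4C−1)/(4C−4)+0.615/C = 1.1184
τ_max = K_W·8FD/(πd³) = 1.1184·88.665 = 99.166 MPa
τ_max > 81.7 MPa → exceeds allowable

(a) 18 coils; (b) NO, τ_max = 99.2 MPa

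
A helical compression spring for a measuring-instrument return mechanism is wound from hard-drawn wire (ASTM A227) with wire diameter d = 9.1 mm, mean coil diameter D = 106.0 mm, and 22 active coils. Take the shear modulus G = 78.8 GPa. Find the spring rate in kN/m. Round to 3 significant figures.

k = Gd⁴/(8D³N_a) = (78.8×10³ × 9.1⁴) / (8 × 106.0³ × 22)
  = 5.40371e+08 / 2.09619e+08 = 2.5779 N/mm

2.58 kN/m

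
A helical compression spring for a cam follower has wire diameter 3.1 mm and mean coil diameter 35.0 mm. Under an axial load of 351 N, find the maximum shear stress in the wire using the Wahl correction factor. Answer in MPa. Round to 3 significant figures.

Spring index C = D/d = 35.0/3.1 = 11.2903
K_W = (4C−1)/(4C−4) + 0.615/C = 44.161/41.161 + 0.0545 = 1.1274
τ₀ = 8FD/(πd³) = 8·351·35.0/(π·3.1³) = 98280/93.591 = 1050.1 MPa
τ_max = K·τ₀ = 1.1274 × 1050.1 = 1183.8 MPa

1180 MPa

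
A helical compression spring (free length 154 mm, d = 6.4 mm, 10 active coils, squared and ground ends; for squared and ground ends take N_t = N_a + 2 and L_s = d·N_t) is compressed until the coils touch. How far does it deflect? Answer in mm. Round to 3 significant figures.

77.2 mm

N_t = 12; L_s = 6.4·12 = 76.8 mm
δ_solid = L₀ − L_s = 154 − 76.8 = 77.2 mm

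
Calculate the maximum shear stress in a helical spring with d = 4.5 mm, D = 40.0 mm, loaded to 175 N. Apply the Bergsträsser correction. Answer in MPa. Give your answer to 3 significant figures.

226 MPa

Spring index C = D/d = 40.0/4.5 = 8.8889
K_B = (4C+2)/(4C−3) = 37.556/32.556 = 1.1536
τ₀ = 8FD/(πd³) = 8·175·40.0/(π·4.5³) = 56000/286.28 = 195.61 MPa
τ_max = K·τ₀ = 1.1536 × 195.61 = 225.66 MPa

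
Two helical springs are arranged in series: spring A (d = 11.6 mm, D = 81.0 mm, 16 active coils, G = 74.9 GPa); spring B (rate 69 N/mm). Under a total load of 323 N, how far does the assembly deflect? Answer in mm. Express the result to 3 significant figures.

20.9 mm

k_A = Gd⁴/(8D³N_a) = (74.9×10³)(11.6⁴)/(8·81.0³·16) = 19.936 N/mm
Series: 1/k_eq = 1/19.936 + 1/69 = 0.064652; k_eq = 15.467 N/mm
δ = F/k_eq = 323/15.467 = 20.883 mm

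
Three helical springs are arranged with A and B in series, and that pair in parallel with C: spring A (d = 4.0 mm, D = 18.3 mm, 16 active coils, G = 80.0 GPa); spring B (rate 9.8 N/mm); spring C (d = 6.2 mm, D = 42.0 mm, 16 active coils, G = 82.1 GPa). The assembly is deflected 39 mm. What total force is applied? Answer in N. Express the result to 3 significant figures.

k_A = Gd⁴/(8D³N_a) = (80.0×10³)(4.0⁴)/(8·18.3³·16) = 26.108 N/mm
k_C = Gd⁴/(8D³N_a) = (82.1×10³)(6.2⁴)/(8·42.0³·16) = 12.792 N/mm
Springs A,B series: k_AB = 1/(1/26.108+1/9.8) = 7.1254 N/mm; parallel with C: k_eq = 7.1254+12.792 = 19.918 N/mm
F = k_eq·δ = 19.918·39 = 776.79 N

777 N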